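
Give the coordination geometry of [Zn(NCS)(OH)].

linear

Summing ligand charges against the 0 overall charge gives an oxidation state of +2 for zinc.
Zinc is a group-12 element; Zn(II) is therefore d¹⁰.
With 2 monodentate ligands the coordination number is 2.
A d¹⁰ ion with only two ligands adopts a linear arrangement (sp hybridisation; no CFSE preference).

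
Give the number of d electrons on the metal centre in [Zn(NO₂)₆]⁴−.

Summing ligand charges against the −4 overall charge gives an oxidation state of +2 for zinc.
Zn sits in group 12, so the d-electron count is 12 − 2 = 10.

d10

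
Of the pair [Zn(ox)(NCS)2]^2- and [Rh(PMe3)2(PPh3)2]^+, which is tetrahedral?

[Zn(ox)(NCS)2]^2-

For [Zn(ox)(NCS)2]^2-: Summing ligand charges against the −2 overall charge gives an oxidation state of +2 for zinc. Group 12 minus oxidation state 2 gives a d¹⁰ configuration. A d¹⁰ ion has no crystal-field stabilisation preference between square planar and tetrahedral, so four ligands adopt the sterically favoured tetrahedral geometry. → tetrahedral.
For [Rh(PMe3)2(PPh3)2]^+: Trimethylphosphine is neutral; triphenylphosphine is neutral; balancing the +1 overall charge requires Rh(I). Rhodium is a group-9 element; Rh(I) is therefore d⁸. A 4d d⁸ ion has a large crystal-field splitting; square planar leaves the high-energy d_{x²−y²} orbital empty and maximises CFSE. → square planar.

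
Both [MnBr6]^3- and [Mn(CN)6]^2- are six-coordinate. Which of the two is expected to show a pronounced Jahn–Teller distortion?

[MnBr6]^3-: Each bromide is −1; balancing the −3 overall charge requires Mn(III). Mn sits in group 7, so the d-electron count is 7 − 3 = 4. Bromide is a weak-field ligand for a first-row metal, so the complex is high-spin. The t₂g³e_g¹ (high-spin) configuration has an unevenly filled e_g set; the Jahn–Teller theorem predicts a tetragonal distortion (typically axial elongation) to lift the degeneracy.
[Mn(CN)6]^2-: Each cyanide is −1; balancing the −2 overall charge requires Mn(IV). Group 7 minus oxidation state 4 gives a d³ configuration. The d³ configuration leaves the e_g set evenly filled (or empty) — no strong Jahn–Teller driving force.

[MnBr6]^3-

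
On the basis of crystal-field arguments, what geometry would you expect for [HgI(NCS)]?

Summing ligand charges against the 0 overall charge gives an oxidation state of +2 for mercury.
Hg sits in group 12, so the d-electron count is 12 − 2 = 10.
With 2 monodentate ligands the coordination number is 2.
A d¹⁰ ion with only two ligands adopts a linear arrangement (sp hybridisation; no CFSE preference).

linear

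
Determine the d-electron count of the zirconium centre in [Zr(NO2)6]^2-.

Summing ligand charges against the −2 overall charge gives an oxidation state of +4 for zirconium.
Zirconium is a group-4 element; Zr(IV) is therefore d⁰.

d0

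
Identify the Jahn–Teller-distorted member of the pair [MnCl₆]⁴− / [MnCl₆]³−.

[MnCl₆]³−

[MnCl₆]⁴−: Each chloride is −1; balancing the −4 overall charge requires Mn(II). Manganese is a group-7 element; Mn(II) is therefore d⁵. Chloride is a weak-field ligand for a first-row metal, so the complex is high-spin. The d⁵ configuration leaves the e_g set evenly filled (or empty) — no strong Jahn–Teller driving force.
[MnCl₆]³−: Each chloride is −1; balancing the −3 overall charge requires Mn(III). Mn sits in group 7, so the d-electron count is 7 − 3 = 4. Chloride is a weak-field ligand for a first-row metal, so the complex is high-spin. The t₂g³e_g¹ (high-spin) configuration has an unevenly filled e_g set; the Jahn–Teller theorem predicts a tetragonal distortion (typically axial elongation) to lift the degeneracy.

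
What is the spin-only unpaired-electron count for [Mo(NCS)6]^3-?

3

Ligand charges: each isothiocyanate is −1. With an overall charge of −3 the molybdenum centre must be in the +3 oxidation state.
Molybdenum is a group-6 element; Mo(III) is therefore d³.
In an octahedral field the d³ configuration is t₂g³e_g⁰ (only one arrangement possible), giving 3 unpaired electrons.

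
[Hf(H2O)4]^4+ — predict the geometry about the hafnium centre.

Ligand charges: water is neutral. With an overall charge of +4 the hafnium centre must be in the +4 oxidation state.
Group 4 minus oxidation state 4 gives a d⁰ configuration.
With 4 monodentate ligands the coordination number is 4.
A d⁰ ion has no crystal-field stabilisation preference between square planar and tetrahedral, so four ligands adopt the sterically favoured tetrahedral geometry.

tetrahedral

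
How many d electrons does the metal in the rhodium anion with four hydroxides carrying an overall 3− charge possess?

Ligand charges: each hydroxide is −1. With an overall charge of −3 the rhodium centre must be in the +1 oxidation state.
Rh sits in group 9, so the d-electron count is 9 − 1 = 8.

d⁸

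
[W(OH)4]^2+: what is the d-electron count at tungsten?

Ligand charges: each hydroxide is −1. With an overall charge of +2 the tungsten centre must be in the +6 oxidation state.
W sits in group 6, so the d-electron count is 6 − 6 = 0.

d0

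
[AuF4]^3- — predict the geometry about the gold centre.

Each fluoride is −1; balancing the −3 overall charge requires Au(I).
Group 11 minus oxidation state 1 gives a d¹⁰ configuration.
Coordination number: 4.
A d¹⁰ ion has no crystal-field stabilisation preference between square planar and tetrahedral, so four ligands adopt the sterically favoured tetrahedral geometry.

tetrahedral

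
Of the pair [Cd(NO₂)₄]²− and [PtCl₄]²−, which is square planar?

For [Cd(NO₂)₄]²−: Ligand charges: each nitro (N-bound nitrite) is −1. With an overall charge of −2 the cadmium centre must be in the +2 oxidation state. Cd sits in group 12, so the d-electron count is 12 − 2 = 10. A d¹⁰ ion has no crystal-field stabilisation preference between square planar and tetrahedral, so four ligands adopt the sterically favoured tetrahedral geometry. → tetrahedral.
For [PtCl₄]²−: Each chloride is −1; balancing the −2 overall charge requires Pt(II). Pt sits in group 10, so the d-electron count is 10 − 2 = 8. A 5d d⁸ ion has a large crystal-field splitting; square planar leaves the high-energy d_{x²−y²} orbital empty and maximises CFSE. → square planar.

[PtCl₄]²−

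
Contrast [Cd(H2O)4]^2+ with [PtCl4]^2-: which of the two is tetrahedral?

For [Cd(H2O)4]^2+: Ligand charges: water is neutral. With an overall charge of +2 the cadmium centre must be in the +2 oxidation state. Cadmium is a group-12 element; Cd(II) is therefore d¹⁰. A d¹⁰ ion has no crystal-field stabilisation preference between square planar and tetrahedral, so four ligands adopt the sterically favoured tetrahedral geometry. → tetrahedral.
For [PtCl4]^2-: Summing ligand charges against the −2 overall charge gives an oxidation state of +2 for platinum. Group 10 minus oxidation state 2 gives a d⁸ configuration. A 5d d⁸ ion has a large crystal-field splitting; square planar leaves the high-energy d_{x²−y²} orbital empty and maximises CFSE. → square planar.

[Cd(H2O)4]^2+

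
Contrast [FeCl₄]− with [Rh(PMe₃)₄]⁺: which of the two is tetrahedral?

[FeCl₄]−

For [FeCl₄]−: Summing ligand charges against the −1 overall charge gives an oxidation state of +3 for iron. Group 8 minus oxidation state 3 gives a d⁵ configuration. A high-spin d⁵ ion has zero CFSE in either geometry, so four ligands adopt the sterically favoured tetrahedral geometry. → tetrahedral.
For [Rh(PMe₃)₄]⁺: Summing ligand charges against the +1 overall charge gives an oxidation state of +1 for rhodium. Rh sits in group 9, so the d-electron count is 9 − 1 = 8. A 4d d⁸ ion has a large crystal-field splitting; square planar leaves the high-energy d_{x²−y²} orbital empty and maximises CFSE. → square planar.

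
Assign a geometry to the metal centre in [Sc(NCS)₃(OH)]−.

Summing ligand charges against the −1 overall charge gives an oxidation state of +3 for scandium.
Scandium is a group-3 element; Sc(III) is therefore d⁰.
With 4 monodentate ligands the coordination number is 4.
A d⁰ ion has no crystal-field stabilisation preference between square planar and tetrahedral, so four ligands adopt the sterically favoured tetrahedral geometry.

tetrahedral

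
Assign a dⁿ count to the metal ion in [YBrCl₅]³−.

Each bromide is −1; each chloride is −1; balancing the −3 overall charge requires Y(III).
Group 3 minus oxidation state 3 gives a d⁰ configuration.

d0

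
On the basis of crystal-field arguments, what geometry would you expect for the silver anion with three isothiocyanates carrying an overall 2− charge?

trigonal planar

Each isothiocyanate is −1; balancing the −2 overall charge requires Ag(I).
Group 11 minus oxidation state 1 gives a d¹⁰ configuration.
With 3 monodentate ligands the coordination number is 3.
Three ligands around a d¹⁰ centre minimise repulsion in a trigonal-planar arrangement.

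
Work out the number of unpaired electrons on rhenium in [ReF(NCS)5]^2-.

3

Each fluoride is −1; each isothiocyanate is −1; balancing the −2 overall charge requires Re(IV).
Rhenium is a group-7 element; Re(IV) is therefore d³.
In an octahedral field the d³ configuration is t₂g³e_g⁰ (only one arrangement possible), giving 3 unpaired electrons.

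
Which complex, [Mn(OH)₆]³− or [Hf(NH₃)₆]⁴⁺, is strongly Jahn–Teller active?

[Mn(OH)₆]³−

[Mn(OH)₆]³−: Ligand charges: each hydroxide is −1. With an overall charge of −3 the manganese centre must be in the +3 oxidation state. Mn sits in group 7, so the d-electron count is 7 − 3 = 4. Hydroxide is a weak-field ligand for a first-row metal, so the complex is high-spin. The t₂g³e_g¹ (high-spin) configuration has an unevenly filled e_g set; the Jahn–Teller theorem predicts a tetragonal distortion (typically axial elongation) to lift the degeneracy.
[Hf(NH₃)₆]⁴⁺: Ligand charges: ammonia is neutral. With an overall charge of +4 the hafnium centre must be in the +4 oxidation state. Group 4 minus oxidation state 4 gives a d⁰ configuration. The d⁰ configuration leaves the e_g set evenly filled (or empty) — no strong Jahn–Teller driving force.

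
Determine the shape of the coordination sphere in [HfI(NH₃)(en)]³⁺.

tetrahedral

Each iodide is −1; ammonia is neutral; ethylenediamine is neutral; balancing the +3 overall charge requires Hf(IV).
Hafnium is a group-4 element; Hf(IV) is therefore d⁰.
Counting donor atoms: 1×iodide (monodentate) → 1 donor; 1×ammonia (monodentate) → 1 donor; 1×ethylenediamine (bidentate) → 2 donors. Coordination number = 4.
A d⁰ ion has no crystal-field stabilisation preference between square planar and tetrahedral, so four ligands adopt the sterically favoured tetrahedral geometry.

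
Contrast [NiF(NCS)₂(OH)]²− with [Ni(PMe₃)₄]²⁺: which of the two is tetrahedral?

[NiF(NCS)₂(OH)]²−

For [NiF(NCS)₂(OH)]²−: Summing ligand charges against the −2 overall charge gives an oxidation state of +2 for nickel. Nickel is a group-10 element; Ni(II) is therefore d⁸. Fluoride, hydroxide, and isothiocyanate are weak-field ligands. With weak-field ligands the CFSE gain from square planar is small, so a 3d d⁸ ion takes the sterically preferred tetrahedral geometry. → tetrahedral.
For [Ni(PMe₃)₄]²⁺: Summing ligand charges against the +2 overall charge gives an oxidation state of +2 for nickel. Group 10 minus oxidation state 2 gives a d⁸ configuration. Trimethylphosphine is a strong-field ligand (high in the spectrochemical series). A 3d d⁸ ion with strong-field ligands gains enough CFSE to favour square planar over tetrahedral. → square planar.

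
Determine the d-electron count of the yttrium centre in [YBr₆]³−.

d⁰

Each bromide is −1; balancing the −3 overall charge requires Y(III).
Y sits in group 3, so the d-electron count is 3 − 3 = 0.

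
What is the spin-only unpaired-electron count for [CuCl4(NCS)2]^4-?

Ligand charges: each chloride is −1; each isothiocyanate is −1. With an overall charge of −4 the copper centre must be in the +2 oxidation state.
Group 11 minus oxidation state 2 gives a d⁹ configuration.
In an octahedral field the d⁹ configuration is t₂g⁶e_g³ (only one arrangement possible), giving 1 unpaired electron.

1 unpaired electron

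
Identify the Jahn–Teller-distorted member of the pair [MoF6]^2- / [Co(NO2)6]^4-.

[Co(NO2)6]^4-

[MoF6]^2-: Each fluoride is −1; balancing the −2 overall charge requires Mo(IV). Mo sits in group 6, so the d-electron count is 6 − 4 = 2. The d² configuration leaves the e_g set evenly filled (or empty) — no strong Jahn–Teller driving force.
[Co(NO2)6]^4-: Summing ligand charges against the −4 overall charge gives an oxidation state of +2 for cobalt. Group 9 minus oxidation state 2 gives a d⁷ configuration. Nitro (N-bound nitrite) is a strong-field ligand (high in the spectrochemical series) for a first-row metal, so the complex is low-spin. The t₂g⁶e_g¹ (low-spin) configuration has an unevenly filled e_g set; the Jahn–Teller theorem predicts a tetragonal distortion (typically axial elongation) to lift the degeneracy.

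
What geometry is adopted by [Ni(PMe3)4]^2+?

Ligand charges: trimethylphosphine is neutral. With an overall charge of +2 the nickel centre must be in the +2 oxidation state.
Ni sits in group 10, so the d-electron count is 10 − 2 = 8.
Coordination number: 4.
Trimethylphosphine is a strong-field ligand (high in the spectrochemical series).
A 3d d⁸ ion with strong-field ligands gains enough CFSE to favour square planar over tetrahedral.

square planar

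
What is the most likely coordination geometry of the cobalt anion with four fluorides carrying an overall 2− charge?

tetrahedral

Ligand charges: each fluoride is −1. With an overall charge of −2 the cobalt centre must be in the +2 oxidation state.
Cobalt is a group-9 element; Co(II) is therefore d⁷.
With 4 monodentate ligands the coordination number is 4.
Fluoride is a weak-field ligand.
For a high-spin 3d d⁷ ion with weak-field ligands the small Δₜ gives little square-planar CFSE advantage, so four ligands adopt the sterically favoured tetrahedral geometry.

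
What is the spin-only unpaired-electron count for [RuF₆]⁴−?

0 unpaired electrons

Each fluoride is −1; balancing the −4 overall charge requires Ru(II).
Ruthenium is a group-8 element; Ru(II) is therefore d⁶.
The spin state decides the count: a 4d ion has a large Δₒ and is invariably low-spin.
An octahedral low-spin d⁶ ion is t₂g⁶e_g⁰, giving 0 unpaired electrons.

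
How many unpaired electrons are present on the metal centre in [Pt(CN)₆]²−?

0 unpaired electrons

Summing ligand charges against the −2 overall charge gives an oxidation state of +4 for platinum.
Group 10 minus oxidation state 4 gives a d⁶ configuration.
The spin state decides the count: a 5d ion has a large Δₒ and is invariably low-spin.
An octahedral low-spin d⁶ ion is t₂g⁶e_g⁰, giving 0 unpaired electrons.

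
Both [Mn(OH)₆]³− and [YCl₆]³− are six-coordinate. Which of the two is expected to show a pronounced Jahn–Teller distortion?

[Mn(OH)₆]³−

[Mn(OH)₆]³−: Summing ligand charges against the −3 overall charge gives an oxidation state of +3 for manganese. Mn sits in group 7, so the d-electron count is 7 − 3 = 4. Hydroxide is a weak-field ligand for a first-row metal, so the complex is high-spin. The t₂g³e_g¹ (high-spin) configuration has an unevenly filled e_g set; the Jahn–Teller theorem predicts a tetragonal distortion (typically axial elongation) to lift the degeneracy.
[YCl₆]³−: Ligand charges: each chloride is −1. With an overall charge of −3 the yttrium centre must be in the +3 oxidation state. Y sits in group 3, so the d-electron count is 3 − 3 = 0. The d⁰ configuration leaves the e_g set evenly filled (or empty) — no strong Jahn–Teller driving force.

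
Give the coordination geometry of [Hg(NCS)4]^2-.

tetrahedral

Each isothiocyanate is −1; balancing the −2 overall charge requires Hg(II).
Hg sits in group 12, so the d-electron count is 12 − 2 = 10.
With 4 monodentate ligands the coordination number is 4.
A d¹⁰ ion has no crystal-field stabilisation preference between square planar and tetrahedral, so four ligands adopt the sterically favoured tetrahedral geometry.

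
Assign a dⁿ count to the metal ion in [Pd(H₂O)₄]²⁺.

Summing ligand charges against the +2 overall charge gives an oxidation state of +2 for palladium.
Pd sits in group 10, so the d-electron count is 10 − 2 = 8.

d⁸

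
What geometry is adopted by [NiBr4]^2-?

Ligand charges: each bromide is −1. With an overall charge of −2 the nickel centre must be in the +2 oxidation state.
Nickel is a group-10 element; Ni(II) is therefore d⁸.
With 4 monodentate ligands the coordination number is 4.
Bromide is a weak-field ligand.
With weak-field ligands the CFSE gain from square planar is small, so a 3d d⁸ ion takes the sterically preferred tetrahedral geometry.

tetrahedral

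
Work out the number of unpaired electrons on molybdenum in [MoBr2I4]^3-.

Summing ligand charges against the −3 overall charge gives an oxidation state of +3 for molybdenum.
Group 6 minus oxidation state 3 gives a d³ configuration.
In an octahedral field the d³ configuration is t₂g³e_g⁰ (only one arrangement possible), giving 3 unpaired electrons.

3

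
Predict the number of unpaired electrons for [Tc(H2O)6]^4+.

3 unpaired electrons

Water is neutral; balancing the +4 overall charge requires Tc(IV).
Tc sits in group 7, so the d-electron count is 7 − 4 = 3.
In an octahedral field the d³ configuration is t₂g³e_g⁰ (only one arrangement possible), giving 3 unpaired electrons.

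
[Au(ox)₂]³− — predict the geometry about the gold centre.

tetrahedral

Each oxalate is −2; balancing the −3 overall charge requires Au(I).
Gold is a group-11 element; Au(I) is therefore d¹⁰.
Counting donor atoms: 2×oxalate (bidentate) → 4 donors. Coordination number = 4.
A d¹⁰ ion has no crystal-field stabilisation preference between square planar and tetrahedral, so four ligands adopt the sterically favoured tetrahedral geometry.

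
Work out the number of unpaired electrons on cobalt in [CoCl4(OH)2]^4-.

3

Ligand charges: each chloride is −1; each hydroxide is −1. With an overall charge of −4 the cobalt centre must be in the +2 oxidation state.
Cobalt is a group-9 element; Co(II) is therefore d⁷.
The spin state decides the count: Chloride and hydroxide are weak-field ligands for a first-row metal, so the complex is high-spin.
An octahedral high-spin d⁷ ion is t₂g⁵e_g², giving 3 unpaired electrons.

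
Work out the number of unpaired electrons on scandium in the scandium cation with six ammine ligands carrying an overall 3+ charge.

0

Summing ligand charges against the +3 overall charge gives an oxidation state of +3 for scandium.
Group 3 minus oxidation state 3 gives a d⁰ configuration.
In an octahedral field the d⁰ configuration is t₂g⁰e_g⁰, giving 0 unpaired electrons.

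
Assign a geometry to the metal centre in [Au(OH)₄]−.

square planar

Each hydroxide is −1; balancing the −1 overall charge requires Au(III).
Au sits in group 11, so the d-electron count is 11 − 3 = 8.
With 4 monodentate ligands the coordination number is 4.
A 5d d⁸ ion has a large crystal-field splitting; square planar leaves the high-energy d_{x²−y²} orbital empty and maximises CFSE.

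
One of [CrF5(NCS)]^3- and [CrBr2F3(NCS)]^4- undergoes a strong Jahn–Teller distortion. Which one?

[CrF5(NCS)]^3-: Summing ligand charges against the −3 overall charge gives an oxidation state of +3 for chromium. Cr sits in group 6, so the d-electron count is 6 − 3 = 3. The d³ configuration leaves the e_g set evenly filled (or empty) — no strong Jahn–Teller driving force.
[CrBr2F3(NCS)]^4-: Summing ligand charges against the −4 overall charge gives an oxidation state of +2 for chromium. Chromium is a group-6 element; Cr(II) is therefore d⁴. Bromide, fluoride, and isothiocyanate are weak-field ligands for a first-row metal, so the complex is high-spin. The t₂g³e_g¹ (high-spin) configuration has an unevenly filled e_g set; the Jahn–Teller theorem predicts a tetragonal distortion (typically axial elongation) to lift the degeneracy.

[CrBr2F3(NCS)]^4-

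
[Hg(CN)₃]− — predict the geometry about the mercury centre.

Ligand charges: each cyanide is −1. With an overall charge of −1 the mercury centre must be in the +2 oxidation state.
Group 12 minus oxidation state 2 gives a d¹⁰ configuration.
Coordination number: 3.
Three ligands around a d¹⁰ centre minimise repulsion in a trigonal-planar arrangement.

trigonal planar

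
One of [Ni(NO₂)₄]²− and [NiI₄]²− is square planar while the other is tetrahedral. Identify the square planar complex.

For [Ni(NO₂)₄]²−: Each nitro (N-bound nitrite) is −1; balancing the −2 overall charge requires Ni(II). Ni sits in group 10, so the d-electron count is 10 − 2 = 8. Nitro (N-bound nitrite) is a strong-field ligand (high in the spectrochemical series). A 3d d⁸ ion with strong-field ligands gains enough CFSE to favour square planar over tetrahedral. → square planar.
For [NiI₄]²−: Summing ligand charges against the −2 overall charge gives an oxidation state of +2 for nickel. Ni sits in group 10, so the d-electron count is 10 − 2 = 8. Iodide is a weak-field ligand. With weak-field ligands the CFSE gain from square planar is small, so a 3d d⁸ ion takes the sterically preferred tetrahedral geometry. → tetrahedral.

[Ni(NO₂)₄]²−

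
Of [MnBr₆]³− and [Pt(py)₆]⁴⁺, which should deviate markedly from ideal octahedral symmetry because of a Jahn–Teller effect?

[MnBr₆]³−: Summing ligand charges against the −3 overall charge gives an oxidation state of +3 for manganese. Manganese is a group-7 element; Mn(III) is therefore d⁴. Bromide is a weak-field ligand for a first-row metal, so the complex is high-spin. The t₂g³e_g¹ (high-spin) configuration has an unevenly filled e_g set; the Jahn–Teller theorem predicts a tetragonal distortion (typically axial elongation) to lift the degeneracy.
[Pt(py)₆]⁴⁺: Ligand charges: pyridine is neutral. With an overall charge of +4 the platinum centre must be in the +4 oxidation state. Pt sits in group 10, so the d-electron count is 10 − 4 = 6. A 5d ion has a large Δₒ and is invariably low-spin. The d⁶ configuration leaves the e_g set evenly filled (or empty) — no strong Jahn–Teller driving force.

[MnBr₆]³−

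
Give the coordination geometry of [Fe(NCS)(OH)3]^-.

tetrahedral

Summing ligand charges against the −1 overall charge gives an oxidation state of +3 for iron.
Fe sits in group 8, so the d-electron count is 8 − 3 = 5.
Coordination number: 4.
Hydroxide and isothiocyanate are weak-field ligands.
A high-spin d⁵ ion has zero CFSE in either geometry, so four ligands adopt the sterically favoured tetrahedral geometry.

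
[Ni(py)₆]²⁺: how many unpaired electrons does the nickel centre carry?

2

Summing ligand charges against the +2 overall charge gives an oxidation state of +2 for nickel.
Ni sits in group 10, so the d-electron count is 10 − 2 = 8.
In an octahedral field the d⁸ configuration is t₂g⁶e_g² (only one arrangement possible), giving 2 unpaired electrons.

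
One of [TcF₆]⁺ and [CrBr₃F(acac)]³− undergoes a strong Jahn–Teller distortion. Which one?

[TcF₆]⁺: Summing ligand charges against the +1 overall charge gives an oxidation state of +7 for technetium. Group 7 minus oxidation state 7 gives a d⁰ configuration. The d⁰ configuration leaves the e_g set evenly filled (or empty) — no strong Jahn–Teller driving force.
[CrBr₃F(acac)]³−: Each bromide is −1; each fluoride is −1; each acetylacetonate is −1; balancing the −3 overall charge requires Cr(II). Group 6 minus oxidation state 2 gives a d⁴ configuration. Acetylacetonate, bromide, and fluoride are weak-field ligands for a first-row metal, so the complex is high-spin. The t₂g³e_g¹ (high-spin) configuration has an unevenly filled e_g set; the Jahn–Teller theorem predicts a tetragonal distortion (typically axial elongation) to lift the degeneracy.

[CrBr₃F(acac)]³−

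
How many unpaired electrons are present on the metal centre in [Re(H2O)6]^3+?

Ligand charges: water is neutral. With an overall charge of +3 the rhenium centre must be in the +3 oxidation state.
Re sits in group 7, so the d-electron count is 7 − 3 = 4.
The spin state decides the count: a 5d ion has a large Δₒ and is invariably low-spin.
An octahedral low-spin d⁴ ion is t₂g⁴e_g⁰, giving 2 unpaired electrons.

2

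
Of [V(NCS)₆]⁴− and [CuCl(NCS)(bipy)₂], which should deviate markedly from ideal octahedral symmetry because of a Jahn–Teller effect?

[V(NCS)₆]⁴−: Summing ligand charges against the −4 overall charge gives an oxidation state of +2 for vanadium. Vanadium is a group-5 element; V(II) is therefore d³. The d³ configuration leaves the e_g set evenly filled (or empty) — no strong Jahn–Teller driving force.
[CuCl(NCS)(bipy)₂]: Each chloride is −1; each isothiocyanate is −1; 2,2′-bipyridine is neutral; balancing the 0 overall charge requires Cu(II). Group 11 minus oxidation state 2 gives a d⁹ configuration. The t₂g⁶e_g³ configuration has an unevenly filled e_g set; the Jahn–Teller theorem predicts a tetragonal distortion (typically axial elongation) to lift the degeneracy.

[CuCl(NCS)(bipy)₂]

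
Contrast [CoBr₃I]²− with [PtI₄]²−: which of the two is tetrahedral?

[CoBr₃I]²−

For [CoBr₃I]²−: Summing ligand charges against the −2 overall charge gives an oxidation state of +2 for cobalt. Group 9 minus oxidation state 2 gives a d⁷ configuration. For a high-spin 3d d⁷ ion with weak-field ligands the small Δₜ gives little square-planar CFSE advantage, so four ligands adopt the sterically favoured tetrahedral geometry. → tetrahedral.
For [PtI₄]²−: Summing ligand charges against the −2 overall charge gives an oxidation state of +2 for platinum. Pt sits in group 10, so the d-electron count is 10 − 2 = 8. A 5d d⁸ ion has a large crystal-field splitting; square planar leaves the high-energy d_{x²−y²} orbital empty and maximises CFSE. → square planar.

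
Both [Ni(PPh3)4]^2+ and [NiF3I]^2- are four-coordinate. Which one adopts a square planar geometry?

For [Ni(PPh3)4]^2+: Summing ligand charges against the +2 overall charge gives an oxidation state of +2 for nickel. Nickel is a group-10 element; Ni(II) is therefore d⁸. Triphenylphosphine is a strong-field ligand (high in the spectrochemical series). A 3d d⁸ ion with strong-field ligands gains enough CFSE to favour square planar over tetrahedral. → square planar.
For [NiF3I]^2-: Each fluoride is −1; each iodide is −1; balancing the −2 overall charge requires Ni(II). Ni sits in group 10, so the d-electron count is 10 − 2 = 8. Fluoride and iodide are weak-field ligands. With weak-field ligands the CFSE gain from square planar is small, so a 3d d⁸ ion takes the sterically preferred tetrahedral geometry. → tetrahedral.

[Ni(PPh3)4]^2+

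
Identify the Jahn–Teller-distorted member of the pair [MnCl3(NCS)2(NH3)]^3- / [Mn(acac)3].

[Mn(acac)3]

[MnCl3(NCS)2(NH3)]^3-: Summing ligand charges against the −3 overall charge gives an oxidation state of +2 for manganese. Manganese is a group-7 element; Mn(II) is therefore d⁵. Chloride and isothiocyanate are weak-field ligands for a first-row metal, so the complex is high-spin. The d⁵ configuration leaves the e_g set evenly filled (or empty) — no strong Jahn–Teller driving force.
[Mn(acac)3]: Ligand charges: each acetylacetonate is −1. With an overall charge of 0 the manganese centre must be in the +3 oxidation state. Group 7 minus oxidation state 3 gives a d⁴ configuration. Acetylacetonate is a weak-field ligand for a first-row metal, so the complex is high-spin. The t₂g³e_g¹ (high-spin) configuration has an unevenly filled e_g set; the Jahn–Teller theorem predicts a tetragonal distortion (typically axial elongation) to lift the degeneracy.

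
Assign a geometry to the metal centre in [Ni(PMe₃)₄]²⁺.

Summing ligand charges against the +2 overall charge gives an oxidation state of +2 for nickel.
Group 10 minus oxidation state 2 gives a d⁸ configuration.
Coordination number: 4.
Trimethylphosphine is a strong-field ligand (high in the spectrochemical series).
A 3d d⁸ ion with strong-field ligands gains enough CFSE to favour square planar over tetrahedral.

square planar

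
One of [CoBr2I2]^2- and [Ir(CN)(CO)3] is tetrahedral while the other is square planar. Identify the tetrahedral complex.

[CoBr2I2]^2-

For [CoBr2I2]^2-: Summing ligand charges against the −2 overall charge gives an oxidation state of +2 for cobalt. Co sits in group 9, so the d-electron count is 9 − 2 = 7. For a high-spin 3d d⁷ ion with weak-field ligands the small Δₜ gives little square-planar CFSE advantage, so four ligands adopt the sterically favoured tetrahedral geometry. → tetrahedral.
For [Ir(CN)(CO)3]: Summing ligand charges against the 0 overall charge gives an oxidation state of +1 for iridium. Ir sits in group 9, so the d-electron count is 9 − 1 = 8. A 5d d⁸ ion has a large crystal-field splitting; square planar leaves the high-energy d_{x²−y²} orbital empty and maximises CFSE. → square planar.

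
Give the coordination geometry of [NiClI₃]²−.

tetrahedral

Ligand charges: each chloride is −1; each iodide is −1. With an overall charge of −2 the nickel centre must be in the +2 oxidation state.
Group 10 minus oxidation state 2 gives a d⁸ configuration.
With 4 monodentate ligands the coordination number is 4.
Chloride and iodide are weak-field ligands.
With weak-field ligands the CFSE gain from square planar is small, so a 3d d⁸ ion takes the sterically preferred tetrahedral geometry.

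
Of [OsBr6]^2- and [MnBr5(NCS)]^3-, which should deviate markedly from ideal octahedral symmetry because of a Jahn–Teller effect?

[MnBr5(NCS)]^3-

[OsBr6]^2-: Summing ligand charges against the −2 overall charge gives an oxidation state of +4 for osmium. Osmium is a group-8 element; Os(IV) is therefore d⁴. A 5d ion has a large Δₒ and is invariably low-spin. The d⁴ configuration leaves the e_g set evenly filled (or empty) — no strong Jahn–Teller driving force.
[MnBr5(NCS)]^3-: Ligand charges: each bromide is −1; each isothiocyanate is −1. With an overall charge of −3 the manganese centre must be in the +3 oxidation state. Mn sits in group 7, so the d-electron count is 7 − 3 = 4. Bromide and isothiocyanate are weak-field ligands for a first-row metal, so the complex is high-spin. The t₂g³e_g¹ (high-spin) configuration has an unevenly filled e_g set; the Jahn–Teller theorem predicts a tetragonal distortion (typically axial elongation) to lift the degeneracy.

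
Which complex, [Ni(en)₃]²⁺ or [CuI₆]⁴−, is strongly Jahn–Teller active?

[Ni(en)₃]²⁺: Ethylenediamine is neutral; balancing the +2 overall charge requires Ni(II). Group 10 minus oxidation state 2 gives a d⁸ configuration. The d⁸ configuration leaves the e_g set evenly filled (or empty) — no strong Jahn–Teller driving force.
[CuI₆]⁴−: Each iodide is −1; balancing the −4 overall charge requires Cu(II). Cu sits in group 11, so the d-electron count is 11 − 2 = 9. The t₂g⁶e_g³ configuration has an unevenly filled e_g set; the Jahn–Teller theorem predicts a tetragonal distortion (typically axial elongation) to lift the degeneracy.

[CuI₆]⁴−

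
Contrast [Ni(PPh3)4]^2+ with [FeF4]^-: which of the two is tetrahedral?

[FeF4]^-

For [Ni(PPh3)4]^2+: Triphenylphosphine is neutral; balancing the +2 overall charge requires Ni(II). Ni sits in group 10, so the d-electron count is 10 − 2 = 8. Triphenylphosphine is a strong-field ligand (high in the spectrochemical series). A 3d d⁸ ion with strong-field ligands gains enough CFSE to favour square planar over tetrahedral. → square planar.
For [FeF4]^-: Each fluoride is −1; balancing the −1 overall charge requires Fe(III). Iron is a group-8 element; Fe(III) is therefore d⁵. A high-spin d⁵ ion has zero CFSE in either geometry, so four ligands adopt the sterically favoured tetrahedral geometry. → tetrahedral.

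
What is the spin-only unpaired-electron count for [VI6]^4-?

3 unpaired electrons

Each iodide is −1; balancing the −4 overall charge requires V(II).
Group 5 minus oxidation state 2 gives a d³ configuration.
In an octahedral field the d³ configuration is t₂g³e_g⁰ (only one arrangement possible), giving 3 unpaired electrons.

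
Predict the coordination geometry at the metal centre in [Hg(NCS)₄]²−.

Ligand charges: each isothiocyanate is −1. With an overall charge of −2 the mercury centre must be in the +2 oxidation state.
Group 12 minus oxidation state 2 gives a d¹⁰ configuration.
Coordination number: 4.
A d¹⁰ ion has no crystal-field stabilisation preference between square planar and tetrahedral, so four ligands adopt the sterically favoured tetrahedral geometry.

tetrahedral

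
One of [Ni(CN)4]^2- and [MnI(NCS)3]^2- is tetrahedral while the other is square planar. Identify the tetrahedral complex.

For [Ni(CN)4]^2-: Summing ligand charges against the −2 overall charge gives an oxidation state of +2 for nickel. Nickel is a group-10 element; Ni(II) is therefore d⁸. Cyanide is a strong-field ligand (high in the spectrochemical series). A 3d d⁸ ion with strong-field ligands gains enough CFSE to favour square planar over tetrahedral. → square planar.
For [MnI(NCS)3]^2-: Summing ligand charges against the −2 overall charge gives an oxidation state of +2 for manganese. Group 7 minus oxidation state 2 gives a d⁵ configuration. A high-spin d⁵ ion has zero CFSE in either geometry, so four ligands adopt the sterically favoured tetrahedral geometry. → tetrahedral.

[MnI(NCS)3]^2-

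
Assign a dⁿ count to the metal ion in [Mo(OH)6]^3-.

Ligand charges: each hydroxide is −1. With an overall charge of −3 the molybdenum centre must be in the +3 oxidation state.
Mo sits in group 6, so the d-electron count is 6 − 3 = 3.

d3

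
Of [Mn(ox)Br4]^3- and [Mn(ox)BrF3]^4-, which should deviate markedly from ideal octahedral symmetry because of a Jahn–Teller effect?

[Mn(ox)Br4]^3-

[Mn(ox)Br4]^3-: Each oxalate is −2; each bromide is −1; balancing the −3 overall charge requires Mn(III). Manganese is a group-7 element; Mn(III) is therefore d⁴. Bromide and oxalate are weak-field ligands for a first-row metal, so the complex is high-spin. The t₂g³e_g¹ (high-spin) configuration has an unevenly filled e_g set; the Jahn–Teller theorem predicts a tetragonal distortion (typically axial elongation) to lift the degeneracy.
[Mn(ox)BrF3]^4-: Ligand charges: each oxalate is −2; each bromide is −1; each fluoride is −1. With an overall charge of −4 the manganese centre must be in the +2 oxidation state. Mn sits in group 7, so the d-electron count is 7 − 2 = 5. Bromide, fluoride, and oxalate are weak-field ligands for a first-row metal, so the complex is high-spin. The d⁵ configuration leaves the e_g set evenly filled (or empty) — no strong Jahn–Teller driving force.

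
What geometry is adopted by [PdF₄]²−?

Ligand charges: each fluoride is −1. With an overall charge of −2 the palladium centre must be in the +2 oxidation state.
Group 10 minus oxidation state 2 gives a d⁸ configuration.
Coordination number: 4.
A 4d d⁸ ion has a large crystal-field splitting; square planar leaves the high-energy d_{x²−y²} orbital empty and maximises CFSE.

square planar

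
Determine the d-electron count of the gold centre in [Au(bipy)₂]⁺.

d10

Summing ligand charges against the +1 overall charge gives an oxidation state of +1 for gold.
Group 11 minus oxidation state 1 gives a d¹⁰ configuration.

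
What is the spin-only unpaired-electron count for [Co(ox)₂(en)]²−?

3 unpaired electrons

Summing ligand charges against the −2 overall charge gives an oxidation state of +2 for cobalt.
Cobalt is a group-9 element; Co(II) is therefore d⁷.
Counting donor atoms: 2×oxalate (bidentate) → 4 donors; 1×ethylenediamine (bidentate) → 2 donors. Coordination number = 6.
The spin state decides the count: Oxalate is a weak-field ligand for a first-row metal, so the complex is high-spin.
An octahedral high-spin d⁷ ion is t₂g⁵e_g², giving 3 unpaired electrons.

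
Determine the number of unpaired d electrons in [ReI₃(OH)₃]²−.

Each iodide is −1; each hydroxide is −1; balancing the −2 overall charge requires Re(IV).
Re sits in group 7, so the d-electron count is 7 − 4 = 3.
In an octahedral field the d³ configuration is t₂g³e_g⁰ (only one arrangement possible), giving 3 unpaired electrons.

3 unpaired electrons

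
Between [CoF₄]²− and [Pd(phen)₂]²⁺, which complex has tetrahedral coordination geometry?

[CoF₄]²−

For [CoF₄]²−: Each fluoride is −1; balancing the −2 overall charge requires Co(II). Co sits in group 9, so the d-electron count is 9 − 2 = 7. For a high-spin 3d d⁷ ion with weak-field ligands the small Δₜ gives little square-planar CFSE advantage, so four ligands adopt the sterically favoured tetrahedral geometry. → tetrahedral.
For [Pd(phen)₂]²⁺: 1,10-phenanthroline is neutral; balancing the +2 overall charge requires Pd(II). Group 10 minus oxidation state 2 gives a d⁸ configuration. A 4d d⁸ ion has a large crystal-field splitting; square planar leaves the high-energy d_{x²−y²} orbital empty and maximises CFSE. → square planar.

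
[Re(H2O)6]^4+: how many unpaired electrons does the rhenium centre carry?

3 unpaired electrons

Summing ligand charges against the +4 overall charge gives an oxidation state of +4 for rhenium.
Group 7 minus oxidation state 4 gives a d³ configuration.
In an octahedral field the d³ configuration is t₂g³e_g⁰ (only one arrangement possible), giving 3 unpaired electrons.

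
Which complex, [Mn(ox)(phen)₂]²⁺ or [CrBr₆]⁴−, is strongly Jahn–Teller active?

[Mn(ox)(phen)₂]²⁺: Summing ligand charges against the +2 overall charge gives an oxidation state of +4 for manganese. Manganese is a group-7 element; Mn(IV) is therefore d³. The d³ configuration leaves the e_g set evenly filled (or empty) — no strong Jahn–Teller driving force.
[CrBr₆]⁴−: Summing ligand charges against the −4 overall charge gives an oxidation state of +2 for chromium. Group 6 minus oxidation state 2 gives a d⁴ configuration. Bromide is a weak-field ligand for a first-row metal, so the complex is high-spin. The t₂g³e_g¹ (high-spin) configuration has an unevenly filled e_g set; the Jahn–Teller theorem predicts a tetragonal distortion (typically axial elongation) to lift the degeneracy.

[CrBr₆]⁴−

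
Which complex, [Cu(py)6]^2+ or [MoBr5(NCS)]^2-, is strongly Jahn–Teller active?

[Cu(py)6]^2+: Summing ligand charges against the +2 overall charge gives an oxidation state of +2 for copper. Group 11 minus oxidation state 2 gives a d⁹ configuration. The t₂g⁶e_g³ configuration has an unevenly filled e_g set; the Jahn–Teller theorem predicts a tetragonal distortion (typically axial elongation) to lift the degeneracy.
[MoBr5(NCS)]^2-: Ligand charges: each bromide is −1; each isothiocyanate is −1. With an overall charge of −2 the molybdenum centre must be in the +4 oxidation state. Molybdenum is a group-6 element; Mo(IV) is therefore d². The d² configuration leaves the e_g set evenly filled (or empty) — no strong Jahn–Teller driving force.

[Cu(py)6]^2+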